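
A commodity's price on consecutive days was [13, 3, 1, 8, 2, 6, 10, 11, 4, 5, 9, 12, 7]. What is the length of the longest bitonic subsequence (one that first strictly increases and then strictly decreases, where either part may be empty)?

inc[i] = longest strictly increasing subsequence ending at i; dec[i] = longest strictly decreasing subsequence starting at i:
i:      1  2  3  4  5  6  7  8  9 10 11 12 13
a[i]:  13  3  1  8  2  6 10 11  4  5  9 12  7
inc:    1  1  1  2  2  3  4  5  3  4  5  6  5
dec:    4  2  1  3  1  2  3  3  1  1  2  2  1
Best peak at i=8 (value 11): inc=5, dec=3, length 5+3−1 = 7.

7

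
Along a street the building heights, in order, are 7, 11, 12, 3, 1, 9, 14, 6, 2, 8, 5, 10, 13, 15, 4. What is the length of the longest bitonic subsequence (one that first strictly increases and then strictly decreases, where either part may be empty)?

inc[i] = longest strictly increasing subsequence ending at i; dec[i] = longest strictly decreasing subsequence starting at i:
i:      1  2  3  4  5  6  7  8  9 10 11 12 13 14 15
a[i]:   7 11 12  3  1  9 14  6  2  8  5 10 13 15  4
inc:    1  2  3  1  1  2  4  2  2  3  3  4  5  6  3
dec:    4  5  5  2  1  4  4  3  1  3  2  2  2  2  1
Best peak at i=3 (value 12): inc=3, dec=5, length 3+5−1 = 7.

7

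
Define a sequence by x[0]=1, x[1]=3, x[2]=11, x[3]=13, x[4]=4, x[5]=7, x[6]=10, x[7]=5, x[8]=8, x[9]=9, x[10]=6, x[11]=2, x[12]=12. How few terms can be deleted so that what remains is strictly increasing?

6

Fewest deletions = n − (longest strictly increasing subsequence).
i:      0  1  2  3  4  5  6  7  8  9 10 11 12
x[i]:   1  3 11 13  4  7 10  5  8  9  6  2 12
dp:     1  2  3  4  3  4  5  4  5  6  5  2  7
max dp = 7, so deletions = 13 − 7 = 6.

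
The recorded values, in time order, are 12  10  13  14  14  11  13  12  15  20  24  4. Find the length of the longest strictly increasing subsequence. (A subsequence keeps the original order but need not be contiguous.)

6

Track the smallest tail for each achievable length (strict):
12 → extends → [12]
10 → replaces 12 → [10]
13 → extends → [10, 13]
14 → extends → [10, 13, 14]
14 → already a tail → [10, 13, 14]
11 → replaces 13 → [10, 11, 14]
13 → replaces 14 → [10, 11, 13]
12 → replaces 13 → [10, 11, 12]
15 → extends → [10, 11, 12, 15]
20 → extends → [10, 11, 12, 15, 20]
24 → extends → [10, 11, 12, 15, 20, 24]
4 → replaces 10 → [4, 11, 12, 15, 20, 24]
Six tails, so the longest strictly increasing subsequence has length 6 (e.g. 12, 13, 14, 15, 20, 24).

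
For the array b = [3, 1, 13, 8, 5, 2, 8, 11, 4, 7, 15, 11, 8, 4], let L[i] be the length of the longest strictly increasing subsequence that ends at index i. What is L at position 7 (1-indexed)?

3

dp[i] = 1 + max{dp[j] : j<i, b[j]<b[i]} (or 1 if no such j):
i:      1  2  3  4  5  6  7  8  9 10 11 12 13 14
b[i]:   3  1 13  8  5  2  8 11  4  7 15 11  8  4
dp:     1  1  2  2  2  2  3  4  3  4  5  5  5  3
At index 7 the value is 3.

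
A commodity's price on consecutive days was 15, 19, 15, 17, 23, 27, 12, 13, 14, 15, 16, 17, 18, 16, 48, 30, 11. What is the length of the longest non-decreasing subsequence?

Let dp[i] be the length of the longest such subsequence ending at index i:
i:      1  2  3  4  5  6  7  8  9 10 11 12 13 14 15 16 17
a[i]:  15 19 15 17 23 27 12 13 14 15 16 17 18 16 48 30 11
dp:     1  2  2  3  4  5  1  2  3  4  5  6  7  6  8  8  1
Maximum dp value is 8.

8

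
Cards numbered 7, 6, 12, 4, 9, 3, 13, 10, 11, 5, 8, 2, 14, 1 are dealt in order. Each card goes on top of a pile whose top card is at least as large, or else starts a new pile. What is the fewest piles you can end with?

Place each on the leftmost legal pile:
7 → new pile 1 (tops now [7])
6 → pile 1 (tops now [6])
12 → new pile 2 (tops now [6, 12])
4 → pile 1 (tops now [4, 12])
9 → pile 2 (tops now [4, 9])
3 → pile 1 (tops now [3, 9])
13 → new pile 3 (tops now [3, 9, 13])
10 → pile 3 (tops now [3, 9, 10])
11 → new pile 4 (tops now [3, 9, 10, 11])
5 → pile 2 (tops now [3, 5, 10, 11])
8 → pile 3 (tops now [3, 5, 8, 11])
2 → pile 1 (tops now [2, 5, 8, 11])
14 → new pile 5 (tops now [2, 5, 8, 11, 14])
1 → pile 1 (tops now [1, 5, 8, 11, 14])
Five piles.

5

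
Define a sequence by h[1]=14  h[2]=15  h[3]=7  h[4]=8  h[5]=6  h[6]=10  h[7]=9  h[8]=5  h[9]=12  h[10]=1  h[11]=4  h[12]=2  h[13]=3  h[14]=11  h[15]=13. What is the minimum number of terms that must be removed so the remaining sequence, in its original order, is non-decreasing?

Fewest deletions = n − (longest non-decreasing subsequence).
i:      1  2  3  4  5  6  7  8  9 10 11 12 13 14 15
h[i]:  14 15  7  8  6 10  9  5 12  1  4  2  3 11 13
dp:     1  2  1  2  1  3  3  1  4  1  2  2  3  4  5
max dp = 5, so deletions = 15 − 5 = 10.

10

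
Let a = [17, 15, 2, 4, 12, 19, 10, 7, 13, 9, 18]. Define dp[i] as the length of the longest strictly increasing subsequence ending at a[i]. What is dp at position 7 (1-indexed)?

dp[i] = 1 + max{dp[j] : j<i, a[j]<a[i]} (or 1 if no such j):
i:      1  2  3  4  5  6  7  8  9 10 11
a[i]:  17 15  2  4 12 19 10  7 13  9 18
dp:     1  1  1  2  3  4  3  3  4  4  5
At index 7 the value is 3.

3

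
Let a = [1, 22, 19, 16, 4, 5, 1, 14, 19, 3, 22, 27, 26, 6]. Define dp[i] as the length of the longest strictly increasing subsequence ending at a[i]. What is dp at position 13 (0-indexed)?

dp[i] = 1 + max{dp[j] : j<i, a[j]<a[i]} (or 1 if no such j):
i:      0  1  2  3  4  5  6  7  8  9 10 11 12 13
a[i]:   1 22 19 16  4  5  1 14 19  3 22 27 26  6
dp:     1  2  2  2  2  3  1  4  5  2  6  7  7  4
At index 13 the value is 4.

4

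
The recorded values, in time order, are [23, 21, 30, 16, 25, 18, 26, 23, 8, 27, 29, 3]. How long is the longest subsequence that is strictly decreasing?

5

Let dp[i] be the longest strictly decreasing subsequence ending at i:
i:      1  2  3  4  5  6  7  8  9 10 11 12
a[i]:  23 21 30 16 25 18 26 23  8 27 29  3
dp:     1  2  1  3  2  3  2  3  4  2  2  5
Maximum is 5.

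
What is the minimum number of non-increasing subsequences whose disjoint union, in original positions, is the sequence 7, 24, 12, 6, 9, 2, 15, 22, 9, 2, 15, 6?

Place each on the leftmost legal pile:
7 → new pile 1 (tops now [7])
24 → new pile 2 (tops now [7, 24])
12 → pile 2 (tops now [7, 12])
6 → pile 1 (tops now [6, 12])
9 → pile 2 (tops now [6, 9])
2 → pile 1 (tops now [2, 9])
15 → new pile 3 (tops now [2, 9, 15])
22 → new pile 4 (tops now [2, 9, 15, 22])
9 → pile 2 (tops now [2, 9, 15, 22])
2 → pile 1 (tops now [2, 9, 15, 22])
15 → pile 3 (tops now [2, 9, 15, 22])
6 → pile 2 (tops now [2, 6, 15, 22])
Four piles.

4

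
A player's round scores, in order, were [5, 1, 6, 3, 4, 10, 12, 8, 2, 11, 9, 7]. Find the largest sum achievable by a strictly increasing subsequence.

33

Let S[i] be the best sum of a strictly increasing subsequence ending at i:
i:      1  2  3  4  5  6  7  8  9 10 11 12
a[i]:   5  1  6  3  4 10 12  8  2 11  9  7
S:      5  1 11  4  8 21 33 19  3 32 28 18
Maximum is 33 (e.g. 5 + 6 + 10 + 12).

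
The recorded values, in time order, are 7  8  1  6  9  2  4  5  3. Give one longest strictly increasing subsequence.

1, 2, 4, 5

Patience tails give the LIS length; then backtrack through the dp parents:
7 → extends → [7]
8 → extends → [7, 8]
1 → replaces 7 → [1, 8]
6 → replaces 8 → [1, 6]
9 → extends → [1, 6, 9]
2 → replaces 6 → [1, 2, 9]
4 → replaces 9 → [1, 2, 4]
5 → extends → [1, 2, 4, 5]
3 → replaces 4 → [1, 2, 3, 5]
Length 4; one witness is 1, 2, 4, 5.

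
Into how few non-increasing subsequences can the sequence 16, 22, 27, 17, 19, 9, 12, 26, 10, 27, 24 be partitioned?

The minimum number of non-increasing subsequences covering a sequence equals the length of its longest strictly increasing subsequence.
LIS length is 5 (e.g. 16, 17, 19, 26, 27), so 5 piles are needed.

5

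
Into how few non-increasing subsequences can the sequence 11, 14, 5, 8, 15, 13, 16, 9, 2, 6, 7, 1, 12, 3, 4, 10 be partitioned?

4

The minimum number of non-increasing subsequences covering a sequence equals the length of its longest strictly increasing subsequence.
LIS length is 4 (e.g. 11, 14, 15, 16), so 4 piles are needed.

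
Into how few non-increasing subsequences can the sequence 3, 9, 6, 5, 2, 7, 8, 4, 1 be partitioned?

4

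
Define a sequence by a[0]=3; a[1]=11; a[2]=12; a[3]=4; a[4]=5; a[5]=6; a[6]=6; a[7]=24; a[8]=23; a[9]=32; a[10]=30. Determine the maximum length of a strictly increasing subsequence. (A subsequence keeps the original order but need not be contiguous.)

6

Let dp[i] be the length of the longest such subsequence ending at index i:
i:      0  1  2  3  4  5  6  7  8  9 10
a[i]:   3 11 12  4  5  6  6 24 23 32 30
dp:     1  2  3  2  3  4  4  5  5  6  6
Maximum dp value is 6.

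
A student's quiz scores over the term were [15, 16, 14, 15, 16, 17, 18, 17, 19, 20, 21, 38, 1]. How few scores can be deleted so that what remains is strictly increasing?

4

Fewest deletions = n − (longest strictly increasing subsequence).
i:      1  2  3  4  5  6  7  8  9 10 11 12 13
a[i]:  15 16 14 15 16 17 18 17 19 20 21 38  1
dp:     1  2  1  2  3  4  5  4  6  7  8  9  1
max dp = 9, so deletions = 13 − 9 = 4.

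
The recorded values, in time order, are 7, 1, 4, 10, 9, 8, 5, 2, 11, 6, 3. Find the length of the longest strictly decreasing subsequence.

5

Let dp[i] be the longest strictly decreasing subsequence ending at i:
i:      1  2  3  4  5  6  7  8  9 10 11
a[i]:   7  1  4 10  9  8  5  2 11  6  3
dp:     1  2  2  1  2  3  4  5  1  4  5
Maximum is 5.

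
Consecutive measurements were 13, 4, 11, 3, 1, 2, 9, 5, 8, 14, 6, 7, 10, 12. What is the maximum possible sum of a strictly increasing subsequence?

Let S[i] be the best sum of a strictly increasing subsequence ending at i:
i:      1  2  3  4  5  6  7  8  9 10 11 12 13 14
a[i]:  13  4 11  3  1  2  9  5  8 14  6  7 10 12
S:     13  4 15  3  1  3 13  9 17 31 15 22 32 44
Maximum is 44 (e.g. 4 + 5 + 6 + 7 + 10 + 12).

44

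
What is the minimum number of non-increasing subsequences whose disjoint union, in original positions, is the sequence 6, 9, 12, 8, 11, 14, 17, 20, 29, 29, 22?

7

Place each on the leftmost legal pile:
6 → new pile 1 (tops now [6])
9 → new pile 2 (tops now [6, 9])
12 → new pile 3 (tops now [6, 9, 12])
8 → pile 2 (tops now [6, 8, 12])
11 → pile 3 (tops now [6, 8, 11])
14 → new pile 4 (tops now [6, 8, 11, 14])
17 → new pile 5 (tops now [6, 8, 11, 14, 17])
20 → new pile 6 (tops now [6, 8, 11, 14, 17, 20])
29 → new pile 7 (tops now [6, 8, 11, 14, 17, 20, 29])
29 → pile 7 (tops now [6, 8, 11, 14, 17, 20, 29])
22 → pile 7 (tops now [6, 8, 11, 14, 17, 20, 22])
Seven piles.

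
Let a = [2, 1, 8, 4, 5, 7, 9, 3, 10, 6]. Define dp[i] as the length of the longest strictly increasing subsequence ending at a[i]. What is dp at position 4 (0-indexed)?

dp[i] = 1 + max{dp[j] : j<i, a[j]<a[i]} (or 1 if no such j):
i:      0  1  2  3  4  5  6  7  8  9
a[i]:   2  1  8  4  5  7  9  3 10  6
dp:     1  1  2  2  3  4  5  2  6  4
At index 4 the value is 3.

3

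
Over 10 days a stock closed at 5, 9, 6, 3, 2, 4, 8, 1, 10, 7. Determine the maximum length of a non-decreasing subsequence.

Track the smallest tail for each achievable length (allowing ties):
5 → extends → [5]
9 → extends → [5, 9]
6 → replaces 9 → [5, 6]
3 → replaces 5 → [3, 6]
2 → replaces 3 → [2, 6]
4 → replaces 6 → [2, 4]
8 → extends → [2, 4, 8]
1 → replaces 2 → [1, 4, 8]
10 → extends → [1, 4, 8, 10]
7 → replaces 8 → [1, 4, 7, 10]
Four tails, so the longest non-decreasing subsequence has length 4 (e.g. 5, 6, 8, 10).

4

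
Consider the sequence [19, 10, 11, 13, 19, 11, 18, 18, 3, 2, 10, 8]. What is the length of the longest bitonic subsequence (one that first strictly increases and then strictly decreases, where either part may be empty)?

7

inc[i] = longest strictly increasing subsequence ending at i; dec[i] = longest strictly decreasing subsequence starting at i:
i:      1  2  3  4  5  6  7  8  9 10 11 12
a[i]:  19 10 11 13 19 11 18 18  3  2 10  8
inc:    1  1  2  3  4  2  4  4  1  1  2  2
dec:    5  3  3  4  4  3  3  3  2  1  2  1
Best peak at i=5 (value 19): inc=4, dec=4, length 4+4−1 = 7.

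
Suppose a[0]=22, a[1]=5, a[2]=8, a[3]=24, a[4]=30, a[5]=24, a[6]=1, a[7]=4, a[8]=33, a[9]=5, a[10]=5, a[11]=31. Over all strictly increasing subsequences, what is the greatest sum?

109

Let S[i] be the best sum of a strictly increasing subsequence ending at i:
i:       0   1   2   3   4   5   6   7   8   9  10  11
a[i]:   22   5   8  24  30  24   1   4  33   5   5  31
S:      22   5  13  46  76  46   1   5 109  10  10 107
Maximum is 109 (e.g. 22 + 24 + 30 + 33).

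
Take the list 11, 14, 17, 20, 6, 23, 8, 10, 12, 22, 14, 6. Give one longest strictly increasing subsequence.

11, 14, 17, 20, 23

Patience tails give the LIS length; then backtrack through the dp parents:
11 → extends → [11]
14 → extends → [11, 14]
17 → extends → [11, 14, 17]
20 → extends → [11, 14, 17, 20]
6 → replaces 11 → [6, 14, 17, 20]
23 → extends → [6, 14, 17, 20, 23]
8 → replaces 14 → [6, 8, 17, 20, 23]
10 → replaces 17 → [6, 8, 10, 20, 23]
12 → replaces 20 → [6, 8, 10, 12, 23]
22 → replaces 23 → [6, 8, 10, 12, 22]
14 → replaces 22 → [6, 8, 10, 12, 14]
6 → already a tail → [6, 8, 10, 12, 14]
Length 5; one witness is 11, 14, 17, 20, 23.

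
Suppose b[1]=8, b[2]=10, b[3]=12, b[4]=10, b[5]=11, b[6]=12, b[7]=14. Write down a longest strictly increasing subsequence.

8, 10, 11, 12, 14

Patience tails give the LIS length; then backtrack through the dp parents:
8 → extends → [8]
10 → extends → [8, 10]
12 → extends → [8, 10, 12]
10 → already a tail → [8, 10, 12]
11 → replaces 12 → [8, 10, 11]
12 → extends → [8, 10, 11, 12]
14 → extends → [8, 10, 11, 12, 14]
Length 5; one witness is 8, 10, 11, 12, 14.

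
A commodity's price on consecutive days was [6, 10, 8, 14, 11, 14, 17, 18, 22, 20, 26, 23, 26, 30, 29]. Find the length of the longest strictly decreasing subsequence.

2

Let dp[i] be the longest strictly decreasing subsequence ending at i:
i:      1  2  3  4  5  6  7  8  9 10 11 12 13 14 15
a[i]:   6 10  8 14 11 14 17 18 22 20 26 23 26 30 29
dp:     1  1  2  1  2  1  1  1  1  2  1  2  1  1  2
Maximum is 2.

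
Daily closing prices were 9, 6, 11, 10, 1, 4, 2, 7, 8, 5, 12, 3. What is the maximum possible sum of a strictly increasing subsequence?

33

Let S[i] be the best sum of a strictly increasing subsequence ending at i:
i:      1  2  3  4  5  6  7  8  9 10 11 12
a[i]:   9  6 11 10  1  4  2  7  8  5 12  3
S:      9  6 20 19  1  5  3 13 21 10 33  6
Maximum is 33 (e.g. 6 + 7 + 8 + 12).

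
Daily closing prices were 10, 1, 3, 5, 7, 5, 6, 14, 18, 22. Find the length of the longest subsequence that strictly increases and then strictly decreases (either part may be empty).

7

inc[i] = longest strictly increasing subsequence ending at i; dec[i] = longest strictly decreasing subsequence starting at i:
i:      1  2  3  4  5  6  7  8  9 10
a[i]:  10  1  3  5  7  5  6 14 18 22
inc:    1  1  2  3  4  3  4  5  6  7
dec:    3  1  1  1  2  1  1  1  1  1
Best peak at i=10 (value 22): inc=7, dec=1, length 7+1−1 = 7.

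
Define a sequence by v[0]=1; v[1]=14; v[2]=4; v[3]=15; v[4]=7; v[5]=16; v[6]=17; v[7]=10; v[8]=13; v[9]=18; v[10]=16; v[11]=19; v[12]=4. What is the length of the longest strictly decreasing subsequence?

Negate each value so 'decreasing' becomes 'increasing', then run patience tails on the negated sequence:
-1 → extends → [-1]
-14 → replaces -1 → [-14]
-4 → extends → [-14, -4]
-15 → replaces -14 → [-15, -4]
-7 → replaces -4 → [-15, -7]
-16 → replaces -15 → [-16, -7]
-17 → replaces -16 → [-17, -7]
-10 → replaces -7 → [-17, -10]
-13 → replaces -10 → [-17, -13]
-18 → replaces -17 → [-18, -13]
-16 → replaces -13 → [-18, -16]
-19 → replaces -18 → [-19, -16]
-4 → extends → [-19, -16, -4]
Three tails, so the longest strictly decreasing subsequence of the original has length 3.

3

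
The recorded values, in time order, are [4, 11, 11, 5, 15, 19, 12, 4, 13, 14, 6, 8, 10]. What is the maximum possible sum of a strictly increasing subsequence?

54

Let S[i] be the best sum of a strictly increasing subsequence ending at i:
i:      1  2  3  4  5  6  7  8  9 10 11 12 13
a[i]:   4 11 11  5 15 19 12  4 13 14  6  8 10
S:      4 15 15  9 30 49 27  4 40 54 15 23 33
Maximum is 54 (e.g. 4 + 11 + 12 + 13 + 14).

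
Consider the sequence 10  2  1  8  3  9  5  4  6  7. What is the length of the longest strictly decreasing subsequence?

Negate each value so 'decreasing' becomes 'increasing', then run patience tails on the negated sequence:
-10 → extends → [-10]
-2 → extends → [-10, -2]
-1 → extends → [-10, -2, -1]
-8 → replaces -2 → [-10, -8, -1]
-3 → replaces -1 → [-10, -8, -3]
-9 → replaces -8 → [-10, -9, -3]
-5 → replaces -3 → [-10, -9, -5]
-4 → extends → [-10, -9, -5, -4]
-6 → replaces -5 → [-10, -9, -6, -4]
-7 → replaces -6 → [-10, -9, -7, -4]
Four tails, so the longest strictly decreasing subsequence of the original has length 4.

4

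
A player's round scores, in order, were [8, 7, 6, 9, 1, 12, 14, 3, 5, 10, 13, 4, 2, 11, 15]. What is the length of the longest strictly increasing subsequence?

Track the smallest tail for each achievable length (strict):
8 → extends → [8]
7 → replaces 8 → [7]
6 → replaces 7 → [6]
9 → extends → [6, 9]
1 → replaces 6 → [1, 9]
12 → extends → [1, 9, 12]
14 → extends → [1, 9, 12, 14]
3 → replaces 9 → [1, 3, 12, 14]
5 → replaces 12 → [1, 3, 5, 14]
10 → replaces 14 → [1, 3, 5, 10]
13 → extends → [1, 3, 5, 10, 13]
4 → replaces 5 → [1, 3, 4, 10, 13]
2 → replaces 3 → [1, 2, 4, 10, 13]
11 → replaces 13 → [1, 2, 4, 10, 11]
15 → extends → [1, 2, 4, 10, 11, 15]
Six tails, so the longest strictly increasing subsequence has length 6 (e.g. 1, 3, 5, 10, 13, 15).

6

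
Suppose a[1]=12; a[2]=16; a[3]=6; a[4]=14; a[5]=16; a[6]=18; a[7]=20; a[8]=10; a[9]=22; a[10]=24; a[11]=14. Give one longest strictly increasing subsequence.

Patience tails give the LIS length; then backtrack through the dp parents:
12 → extends → [12]
16 → extends → [12, 16]
6 → replaces 12 → [6, 16]
14 → replaces 16 → [6, 14]
16 → extends → [6, 14, 16]
18 → extends → [6, 14, 16, 18]
20 → extends → [6, 14, 16, 18, 20]
10 → replaces 14 → [6, 10, 16, 18, 20]
22 → extends → [6, 10, 16, 18, 20, 22]
24 → extends → [6, 10, 16, 18, 20, 22, 24]
14 → replaces 16 → [6, 10, 14, 18, 20, 22, 24]
Length 7; one witness is 12, 14, 16, 18, 20, 22, 24.

12, 14, 16, 18, 20, 22, 24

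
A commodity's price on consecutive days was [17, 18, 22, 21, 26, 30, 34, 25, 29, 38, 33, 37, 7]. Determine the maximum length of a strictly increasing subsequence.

Track the smallest tail for each achievable length (strict):
17 → extends → [17]
18 → extends → [17, 18]
22 → extends → [17, 18, 22]
21 → replaces 22 → [17, 18, 21]
26 → extends → [17, 18, 21, 26]
30 → extends → [17, 18, 21, 26, 30]
34 → extends → [17, 18, 21, 26, 30, 34]
25 → replaces 26 → [17, 18, 21, 25, 30, 34]
29 → replaces 30 → [17, 18, 21, 25, 29, 34]
38 → extends → [17, 18, 21, 25, 29, 34, 38]
33 → replaces 34 → [17, 18, 21, 25, 29, 33, 38]
37 → replaces 38 → [17, 18, 21, 25, 29, 33, 37]
7 → replaces 17 → [7, 18, 21, 25, 29, 33, 37]
Seven tails, so the longest strictly increasing subsequence has length 7 (e.g. 17, 18, 22, 26, 30, 34, 38).

7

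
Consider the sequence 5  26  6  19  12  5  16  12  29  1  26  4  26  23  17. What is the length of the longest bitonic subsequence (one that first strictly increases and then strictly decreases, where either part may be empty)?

8

inc[i] = longest strictly increasing subsequence ending at i; dec[i] = longest strictly decreasing subsequence starting at i:
i:      1  2  3  4  5  6  7  8  9 10 11 12 13 14 15
a[i]:   5 26  6 19 12  5 16 12 29  1 26  4 26 23 17
inc:    1  2  2  3  3  1  4  3  5  1  5  2  5  5  5
dec:    2  5  3  4  3  2  3  2  4  1  3  1  3  2  1
Best peak at i=9 (value 29): inc=5, dec=4, length 5+4−1 = 8.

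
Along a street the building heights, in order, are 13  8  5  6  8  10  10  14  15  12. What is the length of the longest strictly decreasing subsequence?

Negate each value so 'decreasing' becomes 'increasing', then run patience tails on the negated sequence:
-13 → extends → [-13]
-8 → extends → [-13, -8]
-5 → extends → [-13, -8, -5]
-6 → replaces -5 → [-13, -8, -6]
-8 → already a tail → [-13, -8, -6]
-10 → replaces -8 → [-13, -10, -6]
-10 → already a tail → [-13, -10, -6]
-14 → replaces -13 → [-14, -10, -6]
-15 → replaces -14 → [-15, -10, -6]
-12 → replaces -10 → [-15, -12, -6]
Three tails, so the longest strictly decreasing subsequence of the original has length 3.

3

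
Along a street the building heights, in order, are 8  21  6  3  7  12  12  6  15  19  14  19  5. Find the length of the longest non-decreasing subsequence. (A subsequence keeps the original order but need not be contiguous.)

7

Let dp[i] be the length of the longest such subsequence ending at index i:
i:      1  2  3  4  5  6  7  8  9 10 11 12 13
a[i]:   8 21  6  3  7 12 12  6 15 19 14 19  5
dp:     1  2  1  1  2  3  4  2  5  6  5  7  2
Maximum dp value is 7.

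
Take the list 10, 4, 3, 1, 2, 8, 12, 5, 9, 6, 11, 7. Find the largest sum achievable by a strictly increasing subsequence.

32

Let S[i] be the best sum of a strictly increasing subsequence ending at i:
i:      1  2  3  4  5  6  7  8  9 10 11 12
a[i]:  10  4  3  1  2  8 12  5  9  6 11  7
S:     10  4  3  1  3 12 24  9 21 15 32 22
Maximum is 32 (e.g. 4 + 8 + 9 + 11).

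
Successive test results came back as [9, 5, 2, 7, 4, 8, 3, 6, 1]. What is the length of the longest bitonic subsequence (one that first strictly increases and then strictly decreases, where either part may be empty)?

5

inc[i] = longest strictly increasing subsequence ending at i; dec[i] = longest strictly decreasing subsequence starting at i:
i:     1 2 3 4 5 6 7 8 9
a[i]:  9 5 2 7 4 8 3 6 1
inc:   1 1 1 2 2 3 2 3 1
dec:   5 4 2 4 3 3 2 2 1
Best peak at i=1 (value 9): inc=1, dec=5, length 1+5−1 = 5.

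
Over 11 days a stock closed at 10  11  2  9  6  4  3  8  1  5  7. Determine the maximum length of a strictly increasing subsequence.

4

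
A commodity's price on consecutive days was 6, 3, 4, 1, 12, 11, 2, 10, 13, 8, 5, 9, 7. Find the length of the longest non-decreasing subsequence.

Track the smallest tail for each achievable length (allowing ties):
6 → extends → [6]
3 → replaces 6 → [3]
4 → extends → [3, 4]
1 → replaces 3 → [1, 4]
12 → extends → [1, 4, 12]
11 → replaces 12 → [1, 4, 11]
2 → replaces 4 → [1, 2, 11]
10 → replaces 11 → [1, 2, 10]
13 → extends → [1, 2, 10, 13]
8 → replaces 10 → [1, 2, 8, 13]
5 → replaces 8 → [1, 2, 5, 13]
9 → replaces 13 → [1, 2, 5, 9]
7 → replaces 9 → [1, 2, 5, 7]
Four tails, so the longest non-decreasing subsequence has length 4 (e.g. 3, 4, 12, 13).

4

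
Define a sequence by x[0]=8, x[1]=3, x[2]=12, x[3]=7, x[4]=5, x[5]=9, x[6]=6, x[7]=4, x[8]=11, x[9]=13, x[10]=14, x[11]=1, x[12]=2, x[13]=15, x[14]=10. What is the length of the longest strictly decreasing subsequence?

Negate each value so 'decreasing' becomes 'increasing', then run patience tails on the negated sequence:
-8 → extends → [-8]
-3 → extends → [-8, -3]
-12 → replaces -8 → [-12, -3]
-7 → replaces -3 → [-12, -7]
-5 → extends → [-12, -7, -5]
-9 → replaces -7 → [-12, -9, -5]
-6 → replaces -5 → [-12, -9, -6]
-4 → extends → [-12, -9, -6, -4]
-11 → replaces -9 → [-12, -11, -6, -4]
-13 → replaces -12 → [-13, -11, -6, -4]
-14 → replaces -13 → [-14, -11, -6, -4]
-1 → extends → [-14, -11, -6, -4, -1]
-2 → replaces -1 → [-14, -11, -6, -4, -2]
-15 → replaces -14 → [-15, -11, -6, -4, -2]
-10 → replaces -6 → [-15, -11, -10, -4, -2]
Five tails, so the longest strictly decreasing subsequence of the original has length 5.

5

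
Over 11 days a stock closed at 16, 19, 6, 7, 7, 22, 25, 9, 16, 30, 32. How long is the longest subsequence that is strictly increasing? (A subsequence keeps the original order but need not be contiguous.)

6

Track the smallest tail for each achievable length (strict):
16 → extends → [16]
19 → extends → [16, 19]
6 → replaces 16 → [6, 19]
7 → replaces 19 → [6, 7]
7 → already a tail → [6, 7]
22 → extends → [6, 7, 22]
25 → extends → [6, 7, 22, 25]
9 → replaces 22 → [6, 7, 9, 25]
16 → replaces 25 → [6, 7, 9, 16]
30 → extends → [6, 7, 9, 16, 30]
32 → extends → [6, 7, 9, 16, 30, 32]
Six tails, so the longest strictly increasing subsequence has length 6 (e.g. 16, 19, 22, 25, 30, 32).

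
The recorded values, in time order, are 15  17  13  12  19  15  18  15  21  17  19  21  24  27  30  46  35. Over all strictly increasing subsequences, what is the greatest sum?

Let S[i] be the best sum of a strictly increasing subsequence ending at i:
i:       1   2   3   4   5   6   7   8   9  10  11  12  13  14  15  16  17
a[i]:   15  17  13  12  19  15  18  15  21  17  19  21  24  27  30  46  35
S:      15  32  13  12  51  28  50  28  72  45  69  90 114 141 171 217 206
Maximum is 217 (e.g. 15 + 17 + 18 + 19 + 21 + 24 + 27 + 30 + 46).

217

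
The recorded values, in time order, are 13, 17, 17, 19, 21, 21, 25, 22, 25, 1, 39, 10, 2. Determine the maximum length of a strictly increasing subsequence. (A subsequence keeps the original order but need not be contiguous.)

Let dp[i] be the length of the longest such subsequence ending at index i:
i:      1  2  3  4  5  6  7  8  9 10 11 12 13
a[i]:  13 17 17 19 21 21 25 22 25  1 39 10  2
dp:     1  2  2  3  4  4  5  5  6  1  7  2  2
Maximum dp value is 7.

7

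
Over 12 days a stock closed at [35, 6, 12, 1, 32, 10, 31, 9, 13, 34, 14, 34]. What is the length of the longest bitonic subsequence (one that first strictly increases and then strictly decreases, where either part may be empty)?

inc[i] = longest strictly increasing subsequence ending at i; dec[i] = longest strictly decreasing subsequence starting at i:
i:      1  2  3  4  5  6  7  8  9 10 11 12
a[i]:  35  6 12  1 32 10 31  9 13 34 14 34
inc:    1  1  2  1  3  2  3  2  3  4  4  5
dec:    4  2  3  1  3  2  2  1  1  2  1  1
Best peak at i=5 (value 32): inc=3, dec=3, length 3+3−1 = 5.

5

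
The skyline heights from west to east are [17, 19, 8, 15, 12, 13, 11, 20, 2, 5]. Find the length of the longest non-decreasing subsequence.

4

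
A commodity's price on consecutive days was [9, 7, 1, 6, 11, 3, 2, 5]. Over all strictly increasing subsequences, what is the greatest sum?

20

Let S[i] be the best sum of a strictly increasing subsequence ending at i:
i:      1  2  3  4  5  6  7  8
a[i]:   9  7  1  6 11  3  2  5
S:      9  7  1  7 20  4  3  9
Maximum is 20 (e.g. 9 + 11).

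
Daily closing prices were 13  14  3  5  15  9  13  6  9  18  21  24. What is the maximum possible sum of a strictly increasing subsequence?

105

Let S[i] be the best sum of a strictly increasing subsequence ending at i:
i:       1   2   3   4   5   6   7   8   9  10  11  12
a[i]:   13  14   3   5  15   9  13   6   9  18  21  24
S:      13  27   3   8  42  17  30  14  23  60  81 105
Maximum is 105 (e.g. 13 + 14 + 15 + 18 + 21 + 24).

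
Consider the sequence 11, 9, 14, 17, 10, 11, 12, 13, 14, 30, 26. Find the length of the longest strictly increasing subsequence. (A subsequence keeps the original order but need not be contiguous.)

Track the smallest tail for each achievable length (strict):
11 → extends → [11]
9 → replaces 11 → [9]
14 → extends → [9, 14]
17 → extends → [9, 14, 17]
10 → replaces 14 → [9, 10, 17]
11 → replaces 17 → [9, 10, 11]
12 → extends → [9, 10, 11, 12]
13 → extends → [9, 10, 11, 12, 13]
14 → extends → [9, 10, 11, 12, 13, 14]
30 → extends → [9, 10, 11, 12, 13, 14, 30]
26 → replaces 30 → [9, 10, 11, 12, 13, 14, 26]
Seven tails, so the longest strictly increasing subsequence has length 7 (e.g. 9, 10, 11, 12, 13, 14, 30).

7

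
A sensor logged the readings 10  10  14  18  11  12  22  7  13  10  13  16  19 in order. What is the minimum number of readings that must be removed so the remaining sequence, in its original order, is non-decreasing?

Fewest deletions = n − (longest non-decreasing subsequence).
Patience tails:
10 → extends → [10]
10 → extends → [10, 10]
14 → extends → [10, 10, 14]
18 → extends → [10, 10, 14, 18]
11 → replaces 14 → [10, 10, 11, 18]
12 → replaces 18 → [10, 10, 11, 12]
22 → extends → [10, 10, 11, 12, 22]
7 → replaces 10 → [7, 10, 11, 12, 22]
13 → replaces 22 → [7, 10, 11, 12, 13]
10 → replaces 11 → [7, 10, 10, 12, 13]
13 → extends → [7, 10, 10, 12, 13, 13]
16 → extends → [7, 10, 10, 12, 13, 13, 16]
19 → extends → [7, 10, 10, 12, 13, 13, 16, 19]
Longest non-decreasing subsequence has length 8, so deletions = 13 − 8 = 5.

5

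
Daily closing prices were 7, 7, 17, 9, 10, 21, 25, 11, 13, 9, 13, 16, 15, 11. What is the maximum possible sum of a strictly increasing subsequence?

Let S[i] be the best sum of a strictly increasing subsequence ending at i:
i:      1  2  3  4  5  6  7  8  9 10 11 12 13 14
a[i]:   7  7 17  9 10 21 25 11 13  9 13 16 15 11
S:      7  7 24 16 26 47 72 37 50 16 50 66 65 37
Maximum is 72 (e.g. 7 + 9 + 10 + 21 + 25).

72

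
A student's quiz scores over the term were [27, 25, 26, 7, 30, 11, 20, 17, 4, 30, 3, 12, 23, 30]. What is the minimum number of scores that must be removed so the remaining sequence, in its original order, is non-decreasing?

Fewest deletions = n − (longest non-decreasing subsequence).
i:      1  2  3  4  5  6  7  8  9 10 11 12 13 14
a[i]:  27 25 26  7 30 11 20 17  4 30  3 12 23 30
dp:     1  1  2  1  3  2  3  3  1  4  1  3  4  5
max dp = 5, so deletions = 14 − 5 = 9.

9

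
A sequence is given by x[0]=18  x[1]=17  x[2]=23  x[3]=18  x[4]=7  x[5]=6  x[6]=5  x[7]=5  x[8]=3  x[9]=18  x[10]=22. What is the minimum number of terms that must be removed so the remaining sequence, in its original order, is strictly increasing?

8

Fewest deletions = n − (longest strictly increasing subsequence).
i:      0  1  2  3  4  5  6  7  8  9 10
x[i]:  18 17 23 18  7  6  5  5  3 18 22
dp:     1  1  2  2  1  1  1  1  1  2  3
max dp = 3, so deletions = 11 − 3 = 8.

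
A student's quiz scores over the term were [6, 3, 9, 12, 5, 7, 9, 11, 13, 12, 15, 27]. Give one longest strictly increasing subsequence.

Patience tails give the LIS length; then backtrack through the dp parents:
6 → extends → [6]
3 → replaces 6 → [3]
9 → extends → [3, 9]
12 → extends → [3, 9, 12]
5 → replaces 9 → [3, 5, 12]
7 → replaces 12 → [3, 5, 7]
9 → extends → [3, 5, 7, 9]
11 → extends → [3, 5, 7, 9, 11]
13 → extends → [3, 5, 7, 9, 11, 13]
12 → replaces 13 → [3, 5, 7, 9, 11, 12]
15 → extends → [3, 5, 7, 9, 11, 12, 15]
27 → extends → [3, 5, 7, 9, 11, 12, 15, 27]
Length 8; one witness is 3, 5, 7, 9, 11, 13, 15, 27.

3, 5, 7, 9, 11, 13, 15, 27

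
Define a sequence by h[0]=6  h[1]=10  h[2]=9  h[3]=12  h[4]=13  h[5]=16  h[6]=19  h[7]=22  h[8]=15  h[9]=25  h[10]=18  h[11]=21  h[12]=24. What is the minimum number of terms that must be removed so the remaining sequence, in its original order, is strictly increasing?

Fewest deletions = n − (longest strictly increasing subsequence).
Patience tails:
6 → extends → [6]
10 → extends → [6, 10]
9 → replaces 10 → [6, 9]
12 → extends → [6, 9, 12]
13 → extends → [6, 9, 12, 13]
16 → extends → [6, 9, 12, 13, 16]
19 → extends → [6, 9, 12, 13, 16, 19]
22 → extends → [6, 9, 12, 13, 16, 19, 22]
15 → replaces 16 → [6, 9, 12, 13, 15, 19, 22]
25 → extends → [6, 9, 12, 13, 15, 19, 22, 25]
18 → replaces 19 → [6, 9, 12, 13, 15, 18, 22, 25]
21 → replaces 22 → [6, 9, 12, 13, 15, 18, 21, 25]
24 → replaces 25 → [6, 9, 12, 13, 15, 18, 21, 24]
Longest strictly increasing subsequence has length 8, so deletions = 13 − 8 = 5.

5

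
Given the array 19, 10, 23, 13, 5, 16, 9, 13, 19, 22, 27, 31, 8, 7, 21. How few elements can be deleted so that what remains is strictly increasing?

Fewest deletions = n − (longest strictly increasing subsequence).
Patience tails:
19 → extends → [19]
10 → replaces 19 → [10]
23 → extends → [10, 23]
13 → replaces 23 → [10, 13]
5 → replaces 10 → [5, 13]
16 → extends → [5, 13, 16]
9 → replaces 13 → [5, 9, 16]
13 → replaces 16 → [5, 9, 13]
19 → extends → [5, 9, 13, 19]
22 → extends → [5, 9, 13, 19, 22]
27 → extends → [5, 9, 13, 19, 22, 27]
31 → extends → [5, 9, 13, 19, 22, 27, 31]
8 → replaces 9 → [5, 8, 13, 19, 22, 27, 31]
7 → replaces 8 → [5, 7, 13, 19, 22, 27, 31]
21 → replaces 22 → [5, 7, 13, 19, 21, 27, 31]
Longest strictly increasing subsequence has length 7, so deletions = 15 − 7 = 8.

8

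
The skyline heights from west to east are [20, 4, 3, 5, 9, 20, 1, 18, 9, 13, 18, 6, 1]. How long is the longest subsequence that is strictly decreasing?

5

Negate each value so 'decreasing' becomes 'increasing', then run patience tails on the negated sequence:
-20 → extends → [-20]
-4 → extends → [-20, -4]
-3 → extends → [-20, -4, -3]
-5 → replaces -4 → [-20, -5, -3]
-9 → replaces -5 → [-20, -9, -3]
-20 → already a tail → [-20, -9, -3]
-1 → extends → [-20, -9, -3, -1]
-18 → replaces -9 → [-20, -18, -3, -1]
-9 → replaces -3 → [-20, -18, -9, -1]
-13 → replaces -9 → [-20, -18, -13, -1]
-18 → already a tail → [-20, -18, -13, -1]
-6 → replaces -1 → [-20, -18, -13, -6]
-1 → extends → [-20, -18, -13, -6, -1]
Five tails, so the longest strictly decreasing subsequence of the original has length 5.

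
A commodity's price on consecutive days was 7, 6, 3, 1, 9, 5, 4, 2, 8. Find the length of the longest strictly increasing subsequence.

Track the smallest tail for each achievable length (strict):
7 → extends → [7]
6 → replaces 7 → [6]
3 → replaces 6 → [3]
1 → replaces 3 → [1]
9 → extends → [1, 9]
5 → replaces 9 → [1, 5]
4 → replaces 5 → [1, 4]
2 → replaces 4 → [1, 2]
8 → extends → [1, 2, 8]
Three tails, so the longest strictly increasing subsequence has length 3 (e.g. 3, 5, 8).

3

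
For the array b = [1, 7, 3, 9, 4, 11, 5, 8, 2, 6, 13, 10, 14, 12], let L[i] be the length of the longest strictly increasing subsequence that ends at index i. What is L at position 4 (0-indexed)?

3

dp[i] = 1 + max{dp[j] : j<i, b[j]<b[i]} (or 1 if no such j):
i:      0  1  2  3  4  5  6  7  8  9 10 11 12 13
b[i]:   1  7  3  9  4 11  5  8  2  6 13 10 14 12
dp:     1  2  2  3  3  4  4  5  2  5  6  6  7  7
At index 4 the value is 3.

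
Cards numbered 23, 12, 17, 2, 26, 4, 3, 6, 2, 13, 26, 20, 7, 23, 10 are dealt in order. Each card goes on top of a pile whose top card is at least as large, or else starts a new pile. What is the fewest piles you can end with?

6

Place each on the leftmost legal pile:
23 → new pile 1 (tops now [23])
12 → pile 1 (tops now [12])
17 → new pile 2 (tops now [12, 17])
2 → pile 1 (tops now [2, 17])
26 → new pile 3 (tops now [2, 17, 26])
4 → pile 2 (tops now [2, 4, 26])
3 → pile 2 (tops now [2, 3, 26])
6 → pile 3 (tops now [2, 3, 6])
2 → pile 1 (tops now [2, 3, 6])
13 → new pile 4 (tops now [2, 3, 6, 13])
26 → new pile 5 (tops now [2, 3, 6, 13, 26])
20 → pile 5 (tops now [2, 3, 6, 13, 20])
7 → pile 4 (tops now [2, 3, 6, 7, 20])
23 → new pile 6 (tops now [2, 3, 6, 7, 20, 23])
10 → pile 5 (tops now [2, 3, 6, 7, 10, 23])
Six piles.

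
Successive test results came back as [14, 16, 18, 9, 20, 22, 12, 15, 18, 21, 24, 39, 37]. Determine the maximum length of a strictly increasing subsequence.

7

Track the smallest tail for each achievable length (strict):
14 → extends → [14]
16 → extends → [14, 16]
18 → extends → [14, 16, 18]
9 → replaces 14 → [9, 16, 18]
20 → extends → [9, 16, 18, 20]
22 → extends → [9, 16, 18, 20, 22]
12 → replaces 16 → [9, 12, 18, 20, 22]
15 → replaces 18 → [9, 12, 15, 20, 22]
18 → replaces 20 → [9, 12, 15, 18, 22]
21 → replaces 22 → [9, 12, 15, 18, 21]
24 → extends → [9, 12, 15, 18, 21, 24]
39 → extends → [9, 12, 15, 18, 21, 24, 39]
37 → replaces 39 → [9, 12, 15, 18, 21, 24, 37]
Seven tails, so the longest strictly increasing subsequence has length 7 (e.g. 14, 16, 18, 20, 22, 24, 39).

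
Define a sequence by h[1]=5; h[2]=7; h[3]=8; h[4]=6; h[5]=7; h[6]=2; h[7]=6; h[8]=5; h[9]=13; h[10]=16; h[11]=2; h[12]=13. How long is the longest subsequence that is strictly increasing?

5

Let dp[i] be the length of the longest such subsequence ending at index i:
i:      1  2  3  4  5  6  7  8  9 10 11 12
h[i]:   5  7  8  6  7  2  6  5 13 16  2 13
dp:     1  2  3  2  3  1  2  2  4  5  1  4
Maximum dp value is 5.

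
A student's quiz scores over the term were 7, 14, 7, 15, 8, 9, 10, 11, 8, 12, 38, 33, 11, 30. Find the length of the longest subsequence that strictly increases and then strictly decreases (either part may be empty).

inc[i] = longest strictly increasing subsequence ending at i; dec[i] = longest strictly decreasing subsequence starting at i:
i:      1  2  3  4  5  6  7  8  9 10 11 12 13 14
a[i]:   7 14  7 15  8  9 10 11  8 12 38 33 11 30
inc:    1  2  1  3  2  3  4  5  2  6  7  7  5  7
dec:    1  3  1  3  1  2  2  2  1  2  3  2  1  1
Best peak at i=11 (value 38): inc=7, dec=3, length 7+3−1 = 9.

9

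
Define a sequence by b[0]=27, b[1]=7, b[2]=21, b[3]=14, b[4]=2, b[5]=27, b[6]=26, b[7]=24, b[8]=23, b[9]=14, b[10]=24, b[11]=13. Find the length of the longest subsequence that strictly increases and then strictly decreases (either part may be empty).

inc[i] = longest strictly increasing subsequence ending at i; dec[i] = longest strictly decreasing subsequence starting at i:
i:      0  1  2  3  4  5  6  7  8  9 10 11
b[i]:  27  7 21 14  2 27 26 24 23 14 24 13
inc:    1  1  2  2  1  3  3  3  3  2  4  2
dec:    6  2  3  2  1  6  5  4  3  2  2  1
Best peak at i=5 (value 27): inc=3, dec=6, length 3+6−1 = 8.

8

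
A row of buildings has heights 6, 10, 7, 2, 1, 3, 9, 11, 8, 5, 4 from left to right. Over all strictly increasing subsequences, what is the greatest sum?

33

Let S[i] be the best sum of a strictly increasing subsequence ending at i:
i:      1  2  3  4  5  6  7  8  9 10 11
a[i]:   6 10  7  2  1  3  9 11  8  5  4
S:      6 16 13  2  1  5 22 33 21 10  9
Maximum is 33 (e.g. 6 + 7 + 9 + 11).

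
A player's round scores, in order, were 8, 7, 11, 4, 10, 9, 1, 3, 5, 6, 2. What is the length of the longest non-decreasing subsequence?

4

Let dp[i] be the length of the longest such subsequence ending at index i:
i:      1  2  3  4  5  6  7  8  9 10 11
a[i]:   8  7 11  4 10  9  1  3  5  6  2
dp:     1  1  2  1  2  2  1  2  3  4  2
Maximum dp value is 4.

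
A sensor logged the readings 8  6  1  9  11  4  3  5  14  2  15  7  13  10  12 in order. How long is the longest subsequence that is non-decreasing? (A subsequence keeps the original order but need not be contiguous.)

Track the smallest tail for each achievable length (allowing ties):
8 → extends → [8]
6 → replaces 8 → [6]
1 → replaces 6 → [1]
9 → extends → [1, 9]
11 → extends → [1, 9, 11]
4 → replaces 9 → [1, 4, 11]
3 → replaces 4 → [1, 3, 11]
5 → replaces 11 → [1, 3, 5]
14 → extends → [1, 3, 5, 14]
2 → replaces 3 → [1, 2, 5, 14]
15 → extends → [1, 2, 5, 14, 15]
7 → replaces 14 → [1, 2, 5, 7, 15]
13 → replaces 15 → [1, 2, 5, 7, 13]
10 → replaces 13 → [1, 2, 5, 7, 10]
12 → extends → [1, 2, 5, 7, 10, 12]
Six tails, so the longest non-decreasing subsequence has length 6 (e.g. 1, 4, 5, 7, 10, 12).

6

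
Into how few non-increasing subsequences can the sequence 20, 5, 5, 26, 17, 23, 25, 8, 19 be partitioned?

4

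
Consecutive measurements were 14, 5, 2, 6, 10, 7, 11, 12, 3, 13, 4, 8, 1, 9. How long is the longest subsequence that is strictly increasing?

Track the smallest tail for each achievable length (strict):
14 → extends → [14]
5 → replaces 14 → [5]
2 → replaces 5 → [2]
6 → extends → [2, 6]
10 → extends → [2, 6, 10]
7 → replaces 10 → [2, 6, 7]
11 → extends → [2, 6, 7, 11]
12 → extends → [2, 6, 7, 11, 12]
3 → replaces 6 → [2, 3, 7, 11, 12]
13 → extends → [2, 3, 7, 11, 12, 13]
4 → replaces 7 → [2, 3, 4, 11, 12, 13]
8 → replaces 11 → [2, 3, 4, 8, 12, 13]
1 → replaces 2 → [1, 3, 4, 8, 12, 13]
9 → replaces 12 → [1, 3, 4, 8, 9, 13]
Six tails, so the longest strictly increasing subsequence has length 6 (e.g. 5, 6, 10, 11, 12, 13).

6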